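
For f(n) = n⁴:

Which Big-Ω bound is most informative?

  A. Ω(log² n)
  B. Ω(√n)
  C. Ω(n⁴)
C

f(n) = n⁴ is Ω(n⁴).
All listed options are valid Big-Ω bounds (lower bounds),
but Ω(n⁴) is the tightest (largest valid bound).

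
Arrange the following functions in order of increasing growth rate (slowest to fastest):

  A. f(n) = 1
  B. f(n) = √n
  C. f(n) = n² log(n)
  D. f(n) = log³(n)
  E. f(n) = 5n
A < D < B < E < C

Comparing growth rates:
A = 1 is O(1)
D = log³(n) is O(log³ n)
B = √n is O(√n)
E = 5n is O(n)
C = n² log(n) is O(n² log n)

Therefore, the order from slowest to fastest is: A < D < B < E < C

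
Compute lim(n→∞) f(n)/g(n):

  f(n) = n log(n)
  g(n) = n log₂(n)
log(2)

Since n log(n) and n log₂(n) have the same growth rate (O(n log n)),
the ratio converges to a constant: log(2).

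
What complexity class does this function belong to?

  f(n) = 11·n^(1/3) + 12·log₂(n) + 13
O(n^(1/3))

The dominant term in 11·n^(1/3) + 12·log₂(n) + 13 is 11·n^(1/3), which is Θ(n^(1/3)).
Lower-order terms (12·log₂(n), 13) are asymptotically negligible.
Constants are absorbed, so the tightest bound is O(n^(1/3)).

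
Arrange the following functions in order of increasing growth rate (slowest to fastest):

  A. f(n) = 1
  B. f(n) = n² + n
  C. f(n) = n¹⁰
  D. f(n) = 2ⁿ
A < B < C < D

Comparing growth rates:
A = 1 is O(1)
B = n² + n is O(n²)
C = n¹⁰ is O(n¹⁰)
D = 2ⁿ is O(2ⁿ)

Therefore, the order from slowest to fastest is: A < B < C < D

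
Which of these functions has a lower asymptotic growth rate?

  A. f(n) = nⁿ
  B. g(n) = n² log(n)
B

f(n) = nⁿ is O(nⁿ), while g(n) = n² log(n) is O(n² log n).
Since O(n² log n) grows slower than O(nⁿ), g(n) is dominated.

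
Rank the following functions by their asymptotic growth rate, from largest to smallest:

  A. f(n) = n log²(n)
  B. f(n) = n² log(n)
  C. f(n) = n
B > A > C

Comparing growth rates:
B = n² log(n) is O(n² log n)
A = n log²(n) is O(n log² n)
C = n is O(n)

Therefore, the order from fastest to slowest is: B > A > C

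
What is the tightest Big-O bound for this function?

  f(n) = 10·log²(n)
O(log² n)

The dominant term in 10·log²(n) is 10·log²(n), which is Θ(log² n).
Constants are absorbed, so the tightest bound is O(log² n).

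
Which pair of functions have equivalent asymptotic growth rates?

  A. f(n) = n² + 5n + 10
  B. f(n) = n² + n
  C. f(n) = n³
A and B

Examining each function:
  A. n² + 5n + 10 is O(n²)
  B. n² + n is O(n²)
  C. n³ is O(n³)

Functions A and B both have the same complexity class.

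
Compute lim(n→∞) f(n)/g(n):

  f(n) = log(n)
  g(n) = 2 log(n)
1/2

Since log(n) and 2 log(n) have the same growth rate (O(log n)),
the ratio converges to a constant: 1/2.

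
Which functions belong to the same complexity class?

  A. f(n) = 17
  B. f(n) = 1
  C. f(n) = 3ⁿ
A and B

Examining each function:
  A. 17 is O(1)
  B. 1 is O(1)
  C. 3ⁿ is O(3ⁿ)

Functions A and B both have the same complexity class.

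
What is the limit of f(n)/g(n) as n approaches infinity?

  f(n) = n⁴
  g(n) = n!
0

Since n⁴ (O(n⁴)) grows slower than n! (O(n!)),
the ratio f(n)/g(n) → 0 as n → ∞.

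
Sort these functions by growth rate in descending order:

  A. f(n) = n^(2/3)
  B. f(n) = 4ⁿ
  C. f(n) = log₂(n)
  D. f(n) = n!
D > B > A > C

Comparing growth rates:
D = n! is O(n!)
B = 4ⁿ is O(4ⁿ)
A = n^(2/3) is O(n^(2/3))
C = log₂(n) is O(log n)

Therefore, the order from fastest to slowest is: D > B > A > C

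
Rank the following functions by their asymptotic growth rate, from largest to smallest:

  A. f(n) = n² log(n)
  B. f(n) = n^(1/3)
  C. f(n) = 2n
A > C > B

Comparing growth rates:
A = n² log(n) is O(n² log n)
C = 2n is O(n)
B = n^(1/3) is O(n^(1/3))

Therefore, the order from fastest to slowest is: A > C > B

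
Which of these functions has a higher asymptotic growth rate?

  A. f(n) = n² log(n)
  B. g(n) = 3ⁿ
B

f(n) = n² log(n) is O(n² log n), while g(n) = 3ⁿ is O(3ⁿ).
Since O(3ⁿ) grows faster than O(n² log n), g(n) dominates.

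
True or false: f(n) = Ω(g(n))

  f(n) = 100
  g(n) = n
False

f(n) = 100 is O(1), and g(n) = n is O(n).
Since O(1) grows slower than O(n), f(n) = Ω(g(n)) is false.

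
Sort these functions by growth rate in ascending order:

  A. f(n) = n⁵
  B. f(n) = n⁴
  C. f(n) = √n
C < B < A

Comparing growth rates:
C = √n is O(√n)
B = n⁴ is O(n⁴)
A = n⁵ is O(n⁵)

Therefore, the order from slowest to fastest is: C < B < A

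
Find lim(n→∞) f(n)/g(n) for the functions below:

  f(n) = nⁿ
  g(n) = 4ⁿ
∞

Since nⁿ (O(nⁿ)) grows faster than 4ⁿ (O(4ⁿ)),
the ratio f(n)/g(n) → ∞ as n → ∞.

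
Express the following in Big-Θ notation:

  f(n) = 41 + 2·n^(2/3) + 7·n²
Θ(n²)

Order the terms by growth rate: 41 ≺ 2·n^(2/3) ≺ 7·n².
The fastest-growing term 7·n² dominates as n → ∞; dropping its constant factor gives Θ(n²).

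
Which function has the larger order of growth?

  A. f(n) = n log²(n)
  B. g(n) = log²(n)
A

f(n) = n log²(n) is O(n log² n), while g(n) = log²(n) is O(log² n).
Since O(n log² n) grows faster than O(log² n), f(n) dominates.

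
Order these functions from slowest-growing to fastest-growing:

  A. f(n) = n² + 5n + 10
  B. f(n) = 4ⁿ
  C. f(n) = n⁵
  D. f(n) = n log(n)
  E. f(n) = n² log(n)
D < A < E < C < B

Comparing growth rates:
D = n log(n) is O(n log n)
A = n² + 5n + 10 is O(n²)
E = n² log(n) is O(n² log n)
C = n⁵ is O(n⁵)
B = 4ⁿ is O(4ⁿ)

Therefore, the order from slowest to fastest is: D < A < E < C < B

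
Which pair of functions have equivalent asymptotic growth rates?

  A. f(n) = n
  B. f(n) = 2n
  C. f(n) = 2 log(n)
A and B

Examining each function:
  A. n is O(n)
  B. 2n is O(n)
  C. 2 log(n) is O(log n)

Functions A and B both have the same complexity class.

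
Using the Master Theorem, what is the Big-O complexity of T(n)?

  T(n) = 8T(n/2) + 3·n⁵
Θ(n⁵)

Master Theorem: a = 8, b = 2, f(n) = 3·n⁵.
Compute the critical exponent d = log₂(8) = 3.
Compare f(n) = Θ(n⁵) against n^d:
  k = 5 > d = 3, so f(n) = Ω(n^(d+ε)) — Case 3.
  Regularity: a·(n/b)^5/n^5 = a/b^5 = 8/32 < 1 ✓.
  The top-level work dominates: T(n) = Θ(f(n)) = Θ(n⁵).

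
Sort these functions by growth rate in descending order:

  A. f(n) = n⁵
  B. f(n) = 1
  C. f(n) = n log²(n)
A > C > B

Comparing growth rates:
A = n⁵ is O(n⁵)
C = n log²(n) is O(n log² n)
B = 1 is O(1)

Therefore, the order from fastest to slowest is: A > C > B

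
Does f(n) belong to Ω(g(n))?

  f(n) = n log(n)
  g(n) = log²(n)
True

f(n) = n log(n) is O(n log n), and g(n) = log²(n) is O(log² n).
Since O(n log n) grows at least as fast as O(log² n), f(n) = Ω(g(n)) is true.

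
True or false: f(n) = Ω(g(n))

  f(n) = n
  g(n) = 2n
True

f(n) = n and g(n) = 2n are both O(n).
Big-Ω permits equal growth rates (f ≥ c·g for some c > 0), so f(n) = Ω(g(n)) is true.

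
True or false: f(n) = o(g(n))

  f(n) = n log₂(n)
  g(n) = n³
True

f(n) = n log₂(n) is O(n log n), and g(n) = n³ is O(n³).
Since O(n log n) grows strictly slower than O(n³), f(n) = o(g(n)) is true.
This means lim(n→∞) f(n)/g(n) = 0.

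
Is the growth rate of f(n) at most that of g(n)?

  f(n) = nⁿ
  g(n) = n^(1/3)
False

f(n) = nⁿ is O(nⁿ), and g(n) = n^(1/3) is O(n^(1/3)).
Since O(nⁿ) grows faster than O(n^(1/3)), f(n) = O(g(n)) is false.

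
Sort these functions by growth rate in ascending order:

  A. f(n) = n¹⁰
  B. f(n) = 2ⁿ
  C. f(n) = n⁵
C < A < B

Comparing growth rates:
C = n⁵ is O(n⁵)
A = n¹⁰ is O(n¹⁰)
B = 2ⁿ is O(2ⁿ)

Therefore, the order from slowest to fastest is: C < A < B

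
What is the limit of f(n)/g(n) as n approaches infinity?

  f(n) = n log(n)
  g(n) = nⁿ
0

Since n log(n) (O(n log n)) grows slower than nⁿ (O(nⁿ)),
the ratio f(n)/g(n) → 0 as n → ∞.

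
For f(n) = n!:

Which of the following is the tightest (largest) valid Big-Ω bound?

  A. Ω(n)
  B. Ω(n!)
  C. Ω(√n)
B

f(n) = n! is Ω(n!).
All listed options are valid Big-Ω bounds (lower bounds),
but Ω(n!) is the tightest (largest valid bound).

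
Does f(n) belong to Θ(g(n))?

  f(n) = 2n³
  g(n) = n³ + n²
True

f(n) = 2n³ and g(n) = n³ + n² are both O(n³).
Since they have the same asymptotic growth rate, f(n) = Θ(g(n)) is true.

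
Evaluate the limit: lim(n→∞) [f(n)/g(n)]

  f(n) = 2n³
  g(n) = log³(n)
∞

Since 2n³ (O(n³)) grows faster than log³(n) (O(log³ n)),
the ratio f(n)/g(n) → ∞ as n → ∞.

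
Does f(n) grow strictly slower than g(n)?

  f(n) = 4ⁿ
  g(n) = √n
False

f(n) = 4ⁿ is O(4ⁿ), and g(n) = √n is O(√n).
Since O(4ⁿ) grows faster than or equal to O(√n), f(n) = o(g(n)) is false.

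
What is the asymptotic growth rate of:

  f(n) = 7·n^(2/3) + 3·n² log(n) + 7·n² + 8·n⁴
Θ(n⁴)

Order the terms by growth rate: 7·n^(2/3) ≺ 7·n² ≺ 3·n² log(n) ≺ 8·n⁴.
The fastest-growing term 8·n⁴ dominates as n → ∞; dropping its constant factor gives Θ(n⁴).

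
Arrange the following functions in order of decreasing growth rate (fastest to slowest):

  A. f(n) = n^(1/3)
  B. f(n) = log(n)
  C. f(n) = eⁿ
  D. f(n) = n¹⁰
C > D > A > B

Comparing growth rates:
C = eⁿ is O(eⁿ)
D = n¹⁰ is O(n¹⁰)
A = n^(1/3) is O(n^(1/3))
B = log(n) is O(log n)

Therefore, the order from fastest to slowest is: C > D > A > B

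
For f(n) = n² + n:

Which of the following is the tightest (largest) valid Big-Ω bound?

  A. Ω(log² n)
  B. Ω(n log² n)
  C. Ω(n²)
C

f(n) = n² + n is Ω(n²).
All listed options are valid Big-Ω bounds (lower bounds),
but Ω(n²) is the tightest (largest valid bound).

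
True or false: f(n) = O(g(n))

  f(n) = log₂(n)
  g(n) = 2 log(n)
True

f(n) = log₂(n) and g(n) = 2 log(n) are both O(log n).
Big-O permits equal growth rates (f ≤ c·g for some c), so f(n) = O(g(n)) is true.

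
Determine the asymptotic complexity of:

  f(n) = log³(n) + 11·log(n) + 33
O(log³ n)

The dominant term in log³(n) + 11·log(n) + 33 is log³(n), which is Θ(log³ n).
Lower-order terms (11·log(n), 33) are asymptotically negligible.
Constants are absorbed, so the tightest bound is O(log³ n).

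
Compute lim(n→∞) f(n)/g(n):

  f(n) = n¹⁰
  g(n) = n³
∞

Since n¹⁰ (O(n¹⁰)) grows faster than n³ (O(n³)),
the ratio f(n)/g(n) → ∞ as n → ∞.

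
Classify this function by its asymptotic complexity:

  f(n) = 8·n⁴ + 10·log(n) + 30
O(n⁴)

The dominant term in 8·n⁴ + 10·log(n) + 30 is 8·n⁴, which is Θ(n⁴).
Lower-order terms (10·log(n), 30) are asymptotically negligible.
Constants are absorbed, so the tightest bound is O(n⁴).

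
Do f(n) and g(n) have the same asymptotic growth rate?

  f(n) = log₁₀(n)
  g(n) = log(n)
True

f(n) = log₁₀(n) and g(n) = log(n) are both O(log n).
Since they have the same asymptotic growth rate, f(n) = Θ(g(n)) is true.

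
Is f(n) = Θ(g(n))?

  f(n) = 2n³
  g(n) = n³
True

f(n) = 2n³ and g(n) = n³ are both O(n³).
Since they have the same asymptotic growth rate, f(n) = Θ(g(n)) is true.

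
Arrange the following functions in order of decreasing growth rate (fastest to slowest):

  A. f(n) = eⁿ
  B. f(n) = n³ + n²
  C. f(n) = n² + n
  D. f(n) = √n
A > B > C > D

Comparing growth rates:
A = eⁿ is O(eⁿ)
B = n³ + n² is O(n³)
C = n² + n is O(n²)
D = √n is O(√n)

Therefore, the order from fastest to slowest is: A > B > C > D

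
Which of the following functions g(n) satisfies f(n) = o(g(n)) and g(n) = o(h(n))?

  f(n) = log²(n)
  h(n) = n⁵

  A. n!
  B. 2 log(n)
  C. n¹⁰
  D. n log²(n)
D

We need g(n) with log²(n) = o(g(n)) and g(n) = o(n⁵), i.e. O(log² n) ≺ g ≺ O(n⁵).
Check each option:
  A. n! — O(n!) does not grow strictly slower than h(n)
  B. 2 log(n) — O(log n) does not grow strictly faster than f(n)
  C. n¹⁰ — O(n¹⁰) does not grow strictly slower than h(n)
  D. n log²(n) — O(n log² n) is strictly between O(log² n) and O(n⁵) ✓

Only option D (n log²(n)) lies strictly between.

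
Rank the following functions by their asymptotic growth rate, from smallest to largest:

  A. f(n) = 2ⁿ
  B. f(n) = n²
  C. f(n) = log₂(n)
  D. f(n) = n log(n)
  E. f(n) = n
C < E < D < B < A

Comparing growth rates:
C = log₂(n) is O(log n)
E = n is O(n)
D = n log(n) is O(n log n)
B = n² is O(n²)
A = 2ⁿ is O(2ⁿ)

Therefore, the order from slowest to fastest is: C < E < D < B < A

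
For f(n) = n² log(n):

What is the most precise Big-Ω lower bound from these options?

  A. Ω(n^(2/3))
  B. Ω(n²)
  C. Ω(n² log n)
C

f(n) = n² log(n) is Ω(n² log n).
All listed options are valid Big-Ω bounds (lower bounds),
but Ω(n² log n) is the tightest (largest valid bound).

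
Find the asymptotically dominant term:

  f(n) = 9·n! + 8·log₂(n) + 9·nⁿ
9·nⁿ

Looking at each term:
  - 9·n! is O(n!)
  - 8·log₂(n) is O(log n)
  - 9·nⁿ is O(nⁿ)

The term 9·nⁿ (O(nⁿ)) grows fastest and dominates all others.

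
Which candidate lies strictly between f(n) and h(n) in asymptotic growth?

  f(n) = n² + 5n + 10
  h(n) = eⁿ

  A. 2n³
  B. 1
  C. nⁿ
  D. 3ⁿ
A

We need g(n) with n² + 5n + 10 = o(g(n)) and g(n) = o(eⁿ), i.e. O(n²) ≺ g ≺ O(eⁿ).
Check each option:
  A. 2n³ — O(n³) is strictly between O(n²) and O(eⁿ) ✓
  B. 1 — O(1) does not grow strictly faster than f(n)
  C. nⁿ — O(nⁿ) does not grow strictly slower than h(n)
  D. 3ⁿ — O(3ⁿ) does not grow strictly slower than h(n)

Only option A (2n³) lies strictly between.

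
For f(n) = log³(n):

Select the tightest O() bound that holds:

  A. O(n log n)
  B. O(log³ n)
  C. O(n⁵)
B

f(n) = log³(n) is O(log³ n).
All listed options are valid Big-O bounds (upper bounds),
but O(log³ n) is the tightest (smallest valid bound).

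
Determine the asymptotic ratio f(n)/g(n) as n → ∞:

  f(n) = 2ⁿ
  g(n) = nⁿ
0

Since 2ⁿ (O(2ⁿ)) grows slower than nⁿ (O(nⁿ)),
the ratio f(n)/g(n) → 0 as n → ∞.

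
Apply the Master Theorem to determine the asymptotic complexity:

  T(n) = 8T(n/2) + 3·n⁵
Θ(n⁵)

Master Theorem: a = 8, b = 2, f(n) = 3·n⁵.
Compute the critical exponent d = log₂(8) = 3.
Compare f(n) = Θ(n⁵) against n^d:
  k = 5 > d = 3, so f(n) = Ω(n^(d+ε)) — Case 3.
  Regularity: a·(n/b)^5/n^5 = a/b^5 = 8/32 < 1 ✓.
  The top-level work dominates: T(n) = Θ(f(n)) = Θ(n⁵).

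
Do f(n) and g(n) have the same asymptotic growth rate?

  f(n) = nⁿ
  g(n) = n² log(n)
False

f(n) = nⁿ is O(nⁿ), and g(n) = n² log(n) is O(n² log n).
Since they have different growth rates, f(n) = Θ(g(n)) is false.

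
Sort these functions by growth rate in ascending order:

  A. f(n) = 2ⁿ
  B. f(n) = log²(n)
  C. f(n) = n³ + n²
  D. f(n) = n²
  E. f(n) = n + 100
B < E < D < C < A

Comparing growth rates:
B = log²(n) is O(log² n)
E = n + 100 is O(n)
D = n² is O(n²)
C = n³ + n² is O(n³)
A = 2ⁿ is O(2ⁿ)

Therefore, the order from slowest to fastest is: B < E < D < C < A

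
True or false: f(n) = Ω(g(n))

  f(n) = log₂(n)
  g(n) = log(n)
True

f(n) = log₂(n) and g(n) = log(n) are both O(log n).
Big-Ω permits equal growth rates (f ≥ c·g for some c > 0), so f(n) = Ω(g(n)) is true.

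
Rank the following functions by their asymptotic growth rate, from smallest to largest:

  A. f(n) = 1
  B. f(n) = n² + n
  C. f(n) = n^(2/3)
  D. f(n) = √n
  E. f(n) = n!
A < D < C < B < E

Comparing growth rates:
A = 1 is O(1)
D = √n is O(√n)
C = n^(2/3) is O(n^(2/3))
B = n² + n is O(n²)
E = n! is O(n!)

Therefore, the order from slowest to fastest is: A < D < C < B < E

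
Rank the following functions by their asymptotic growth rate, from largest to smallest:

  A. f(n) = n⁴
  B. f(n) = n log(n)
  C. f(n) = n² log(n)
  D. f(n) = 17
A > C > B > D

Comparing growth rates:
A = n⁴ is O(n⁴)
C = n² log(n) is O(n² log n)
B = n log(n) is O(n log n)
D = 17 is O(1)

Therefore, the order from fastest to slowest is: A > C > B > D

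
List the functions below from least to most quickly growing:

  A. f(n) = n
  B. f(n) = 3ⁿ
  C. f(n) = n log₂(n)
A < C < B

Comparing growth rates:
A = n is O(n)
C = n log₂(n) is O(n log n)
B = 3ⁿ is O(3ⁿ)

Therefore, the order from slowest to fastest is: A < C < B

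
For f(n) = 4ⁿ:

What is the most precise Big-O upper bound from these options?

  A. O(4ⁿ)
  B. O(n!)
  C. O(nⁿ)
A

f(n) = 4ⁿ is O(4ⁿ).
All listed options are valid Big-O bounds (upper bounds),
but O(4ⁿ) is the tightest (smallest valid bound).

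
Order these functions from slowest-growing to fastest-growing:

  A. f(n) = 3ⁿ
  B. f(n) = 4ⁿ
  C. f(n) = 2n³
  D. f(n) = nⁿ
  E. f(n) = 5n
E < C < A < B < D

Comparing growth rates:
E = 5n is O(n)
C = 2n³ is O(n³)
A = 3ⁿ is O(3ⁿ)
B = 4ⁿ is O(4ⁿ)
D = nⁿ is O(nⁿ)

Therefore, the order from slowest to fastest is: E < C < A < B < D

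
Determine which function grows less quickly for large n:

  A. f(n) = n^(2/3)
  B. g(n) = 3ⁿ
A

f(n) = n^(2/3) is O(n^(2/3)), while g(n) = 3ⁿ is O(3ⁿ).
Since O(n^(2/3)) grows slower than O(3ⁿ), f(n) is dominated.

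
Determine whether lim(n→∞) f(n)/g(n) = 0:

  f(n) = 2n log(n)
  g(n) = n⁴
True

f(n) = 2n log(n) is O(n log n), and g(n) = n⁴ is O(n⁴).
Since O(n log n) grows strictly slower than O(n⁴), f(n) = o(g(n)) is true.
This means lim(n→∞) f(n)/g(n) = 0.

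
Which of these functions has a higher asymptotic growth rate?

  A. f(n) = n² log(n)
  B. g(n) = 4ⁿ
B

f(n) = n² log(n) is O(n² log n), while g(n) = 4ⁿ is O(4ⁿ).
Since O(4ⁿ) grows faster than O(n² log n), g(n) dominates.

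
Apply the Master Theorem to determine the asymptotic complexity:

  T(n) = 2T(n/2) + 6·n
Θ(n log n)

Master Theorem: a = 2, b = 2, f(n) = 6·n.
Compute the critical exponent d = log₂(2) = 1.
Compare f(n) = Θ(n) against n^d:
  k = 1 = d, so f(n) = Θ(n^d) — Case 2.
  Work is balanced across levels: T(n) = Θ(n^d log n) = Θ(n log n).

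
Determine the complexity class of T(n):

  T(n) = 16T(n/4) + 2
Θ(n²)

Master Theorem: a = 16, b = 4, f(n) = 2.
Compute the critical exponent d = log₄(16) = 2.
Compare f(n) = Θ(1) against n^d:
  k = 0 < d = 2, so f(n) = O(n^(d-ε)) — Case 1.
  The recursion cost dominates: T(n) = Θ(n^d) = Θ(n²).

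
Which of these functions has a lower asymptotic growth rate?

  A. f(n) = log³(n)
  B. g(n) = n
A

f(n) = log³(n) is O(log³ n), while g(n) = n is O(n).
Since O(log³ n) grows slower than O(n), f(n) is dominated.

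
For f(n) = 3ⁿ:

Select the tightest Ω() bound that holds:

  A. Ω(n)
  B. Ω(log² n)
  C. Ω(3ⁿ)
C

f(n) = 3ⁿ is Ω(3ⁿ).
All listed options are valid Big-Ω bounds (lower bounds),
but Ω(3ⁿ) is the tightest (largest valid bound).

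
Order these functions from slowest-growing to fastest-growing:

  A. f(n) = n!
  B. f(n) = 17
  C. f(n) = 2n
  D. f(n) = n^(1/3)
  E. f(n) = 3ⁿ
B < D < C < E < A

Comparing growth rates:
B = 17 is O(1)
D = n^(1/3) is O(n^(1/3))
C = 2n is O(n)
E = 3ⁿ is O(3ⁿ)
A = n! is O(n!)

Therefore, the order from slowest to fastest is: B < D < C < E < A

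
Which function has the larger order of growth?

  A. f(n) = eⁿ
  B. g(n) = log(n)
A

f(n) = eⁿ is O(eⁿ), while g(n) = log(n) is O(log n).
Since O(eⁿ) grows faster than O(log n), f(n) dominates.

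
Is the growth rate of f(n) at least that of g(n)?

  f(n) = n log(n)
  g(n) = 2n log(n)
True

f(n) = n log(n) and g(n) = 2n log(n) are both O(n log n).
Big-Ω permits equal growth rates (f ≥ c·g for some c > 0), so f(n) = Ω(g(n)) is true.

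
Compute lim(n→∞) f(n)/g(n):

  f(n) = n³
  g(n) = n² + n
∞

Since n³ (O(n³)) grows faster than n² + n (O(n²)),
the ratio f(n)/g(n) → ∞ as n → ∞.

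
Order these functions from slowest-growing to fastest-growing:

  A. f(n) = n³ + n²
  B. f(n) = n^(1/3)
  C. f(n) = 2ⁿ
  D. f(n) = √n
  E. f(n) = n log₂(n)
B < D < E < A < C

Comparing growth rates:
B = n^(1/3) is O(n^(1/3))
D = √n is O(√n)
E = n log₂(n) is O(n log n)
A = n³ + n² is O(n³)
C = 2ⁿ is O(2ⁿ)

Therefore, the order from slowest to fastest is: B < D < E < A < C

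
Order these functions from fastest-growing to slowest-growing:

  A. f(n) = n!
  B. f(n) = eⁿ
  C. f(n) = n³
A > B > C

Comparing growth rates:
A = n! is O(n!)
B = eⁿ is O(eⁿ)
C = n³ is O(n³)

Therefore, the order from fastest to slowest is: A > B > C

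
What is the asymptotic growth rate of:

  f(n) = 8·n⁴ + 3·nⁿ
Θ(nⁿ)

Order the terms by growth rate: 8·n⁴ ≺ 3·nⁿ.
The fastest-growing term 3·nⁿ dominates as n → ∞; dropping its constant factor gives Θ(nⁿ).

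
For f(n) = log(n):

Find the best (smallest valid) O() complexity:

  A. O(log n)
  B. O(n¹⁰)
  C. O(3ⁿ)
A

f(n) = log(n) is O(log n).
All listed options are valid Big-O bounds (upper bounds),
but O(log n) is the tightest (smallest valid bound).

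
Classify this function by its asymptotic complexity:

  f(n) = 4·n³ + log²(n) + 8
O(n³)

The dominant term in 4·n³ + log²(n) + 8 is 4·n³, which is Θ(n³).
Lower-order terms (log²(n), 8) are asymptotically negligible.
Constants are absorbed, so the tightest bound is O(n³).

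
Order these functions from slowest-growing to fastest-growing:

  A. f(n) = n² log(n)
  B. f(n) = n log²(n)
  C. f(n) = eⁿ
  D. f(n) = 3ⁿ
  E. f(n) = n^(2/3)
E < B < A < C < D

Comparing growth rates:
E = n^(2/3) is O(n^(2/3))
B = n log²(n) is O(n log² n)
A = n² log(n) is O(n² log n)
C = eⁿ is O(eⁿ)
D = 3ⁿ is O(3ⁿ)

Therefore, the order from slowest to fastest is: E < B < A < C < D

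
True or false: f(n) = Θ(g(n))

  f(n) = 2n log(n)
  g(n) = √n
False

f(n) = 2n log(n) is O(n log n), and g(n) = √n is O(√n).
Since they have different growth rates, f(n) = Θ(g(n)) is false.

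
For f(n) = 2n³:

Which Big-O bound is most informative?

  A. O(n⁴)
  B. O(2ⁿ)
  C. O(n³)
C

f(n) = 2n³ is O(n³).
All listed options are valid Big-O bounds (upper bounds),
but O(n³) is the tightest (smallest valid bound).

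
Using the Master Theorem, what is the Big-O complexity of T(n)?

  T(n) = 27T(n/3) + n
Θ(n³)

Master Theorem: a = 27, b = 3, f(n) = n.
Compute the critical exponent d = log₃(27) = 3.
Compare f(n) = Θ(n) against n^d:
  k = 1 < d = 3, so f(n) = O(n^(d-ε)) — Case 1.
  The recursion cost dominates: T(n) = Θ(n^d) = Θ(n³).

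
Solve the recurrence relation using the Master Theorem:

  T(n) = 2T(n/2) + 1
Θ(n)

Master Theorem: a = 2, b = 2, f(n) = 1.
Compute the critical exponent d = log₂(2) = 1.
Compare f(n) = Θ(1) against n^d:
  k = 0 < d = 1, so f(n) = O(n^(d-ε)) — Case 1.
  The recursion cost dominates: T(n) = Θ(n^d) = Θ(n).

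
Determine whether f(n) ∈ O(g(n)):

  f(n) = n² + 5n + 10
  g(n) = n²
True

f(n) = n² + 5n + 10 and g(n) = n² are both O(n²).
Big-O permits equal growth rates (f ≤ c·g for some c), so f(n) = O(g(n)) is true.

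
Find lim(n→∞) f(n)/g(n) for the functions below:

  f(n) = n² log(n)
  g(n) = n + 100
∞

Since n² log(n) (O(n² log n)) grows faster than n + 100 (O(n)),
the ratio f(n)/g(n) → ∞ as n → ∞.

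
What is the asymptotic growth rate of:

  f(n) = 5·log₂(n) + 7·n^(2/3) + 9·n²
Θ(n²)

Order the terms by growth rate: 5·log₂(n) ≺ 7·n^(2/3) ≺ 9·n².
The fastest-growing term 9·n² dominates as n → ∞; dropping its constant factor gives Θ(n²).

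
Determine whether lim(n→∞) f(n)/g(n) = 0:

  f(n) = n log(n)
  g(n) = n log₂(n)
False

f(n) = n log(n) is O(n log n), and g(n) = n log₂(n) is O(n log n).
Since they have the same growth rate, f(n) = o(g(n)) is false.
(f = o(g) requires f to grow strictly slower, not equal.)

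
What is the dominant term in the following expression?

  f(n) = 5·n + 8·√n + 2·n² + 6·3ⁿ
6·3ⁿ

Looking at each term:
  - 5·n is O(n)
  - 8·√n is O(√n)
  - 2·n² is O(n²)
  - 6·3ⁿ is O(3ⁿ)

The term 6·3ⁿ (O(3ⁿ)) grows fastest and dominates all others.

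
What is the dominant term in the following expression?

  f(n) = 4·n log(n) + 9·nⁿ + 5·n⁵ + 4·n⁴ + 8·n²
9·nⁿ

Looking at each term:
  - 4·n log(n) is O(n log n)
  - 9·nⁿ is O(nⁿ)
  - 5·n⁵ is O(n⁵)
  - 4·n⁴ is O(n⁴)
  - 8·n² is O(n²)

The term 9·nⁿ (O(nⁿ)) grows fastest and dominates all others.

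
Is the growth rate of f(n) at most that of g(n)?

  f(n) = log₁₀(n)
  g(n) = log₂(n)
True

f(n) = log₁₀(n) and g(n) = log₂(n) are both O(log n).
Big-O permits equal growth rates (f ≤ c·g for some c), so f(n) = O(g(n)) is true.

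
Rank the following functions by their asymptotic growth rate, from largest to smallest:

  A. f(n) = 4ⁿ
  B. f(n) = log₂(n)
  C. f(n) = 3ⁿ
A > C > B

Comparing growth rates:
A = 4ⁿ is O(4ⁿ)
C = 3ⁿ is O(3ⁿ)
B = log₂(n) is O(log n)

Therefore, the order from fastest to slowest is: A > C > B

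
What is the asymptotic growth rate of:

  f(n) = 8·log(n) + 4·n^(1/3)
Θ(n^(1/3))

Order the terms by growth rate: 8·log(n) ≺ 4·n^(1/3).
The fastest-growing term 4·n^(1/3) dominates as n → ∞; dropping its constant factor gives Θ(n^(1/3)).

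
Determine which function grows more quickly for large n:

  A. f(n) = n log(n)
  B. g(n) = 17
A

f(n) = n log(n) is O(n log n), while g(n) = 17 is O(1).
Since O(n log n) grows faster than O(1), f(n) dominates.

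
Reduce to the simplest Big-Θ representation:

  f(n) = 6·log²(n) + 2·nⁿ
Θ(nⁿ)

Order the terms by growth rate: 6·log²(n) ≺ 2·nⁿ.
The fastest-growing term 2·nⁿ dominates as n → ∞; dropping its constant factor gives Θ(nⁿ).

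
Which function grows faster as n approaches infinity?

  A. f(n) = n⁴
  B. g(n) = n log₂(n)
A

f(n) = n⁴ is O(n⁴), while g(n) = n log₂(n) is O(n log n).
Since O(n⁴) grows faster than O(n log n), f(n) dominates.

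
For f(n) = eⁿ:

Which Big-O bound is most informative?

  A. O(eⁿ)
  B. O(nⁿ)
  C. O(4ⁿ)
A

f(n) = eⁿ is O(eⁿ).
All listed options are valid Big-O bounds (upper bounds),
but O(eⁿ) is the tightest (smallest valid bound).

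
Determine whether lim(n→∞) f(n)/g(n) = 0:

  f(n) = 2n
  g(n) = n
False

f(n) = 2n is O(n), and g(n) = n is O(n).
Since they have the same growth rate, f(n) = o(g(n)) is false.
(f = o(g) requires f to grow strictly slower, not equal.)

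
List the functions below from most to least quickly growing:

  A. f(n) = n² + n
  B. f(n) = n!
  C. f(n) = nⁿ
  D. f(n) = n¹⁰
C > B > D > A

Comparing growth rates:
C = nⁿ is O(nⁿ)
B = n! is O(n!)
D = n¹⁰ is O(n¹⁰)
A = n² + n is O(n²)

Therefore, the order from fastest to slowest is: C > B > D > A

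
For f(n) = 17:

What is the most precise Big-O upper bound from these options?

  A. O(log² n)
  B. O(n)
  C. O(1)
C

f(n) = 17 is O(1).
All listed options are valid Big-O bounds (upper bounds),
but O(1) is the tightest (smallest valid bound).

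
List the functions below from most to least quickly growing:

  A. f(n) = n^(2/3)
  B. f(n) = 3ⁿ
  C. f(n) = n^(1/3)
B > A > C

Comparing growth rates:
B = 3ⁿ is O(3ⁿ)
A = n^(2/3) is O(n^(2/3))
C = n^(1/3) is O(n^(1/3))

Therefore, the order from fastest to slowest is: B > A > C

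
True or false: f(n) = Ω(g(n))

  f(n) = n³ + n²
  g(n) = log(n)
True

f(n) = n³ + n² is O(n³), and g(n) = log(n) is O(log n).
Since O(n³) grows at least as fast as O(log n), f(n) = Ω(g(n)) is true.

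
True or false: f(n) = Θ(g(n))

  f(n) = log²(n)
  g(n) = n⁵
False

f(n) = log²(n) is O(log² n), and g(n) = n⁵ is O(n⁵).
Since they have different growth rates, f(n) = Θ(g(n)) is false.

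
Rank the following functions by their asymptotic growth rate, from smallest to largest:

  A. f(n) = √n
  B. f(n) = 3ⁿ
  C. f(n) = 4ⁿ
A < B < C

Comparing growth rates:
A = √n is O(√n)
B = 3ⁿ is O(3ⁿ)
C = 4ⁿ is O(4ⁿ)

Therefore, the order from slowest to fastest is: A < B < C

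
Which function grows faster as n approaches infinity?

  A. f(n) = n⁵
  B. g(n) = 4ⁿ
B

f(n) = n⁵ is O(n⁵), while g(n) = 4ⁿ is O(4ⁿ).
Since O(4ⁿ) grows faster than O(n⁵), g(n) dominates.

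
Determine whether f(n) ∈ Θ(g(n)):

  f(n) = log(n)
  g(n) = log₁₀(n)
True

f(n) = log(n) and g(n) = log₁₀(n) are both O(log n).
Since they have the same asymptotic growth rate, f(n) = Θ(g(n)) is true.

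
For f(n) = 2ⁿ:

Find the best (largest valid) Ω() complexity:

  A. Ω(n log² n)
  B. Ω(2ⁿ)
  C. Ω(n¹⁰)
B

f(n) = 2ⁿ is Ω(2ⁿ).
All listed options are valid Big-Ω bounds (lower bounds),
but Ω(2ⁿ) is the tightest (largest valid bound).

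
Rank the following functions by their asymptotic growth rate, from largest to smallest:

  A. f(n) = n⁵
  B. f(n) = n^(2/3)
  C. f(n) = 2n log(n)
A > C > B

Comparing growth rates:
A = n⁵ is O(n⁵)
C = 2n log(n) is O(n log n)
B = n^(2/3) is O(n^(2/3))

Therefore, the order from fastest to slowest is: A > C > B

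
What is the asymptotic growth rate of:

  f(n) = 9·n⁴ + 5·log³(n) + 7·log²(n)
Θ(n⁴)

Order the terms by growth rate: 7·log²(n) ≺ 5·log³(n) ≺ 9·n⁴.
The fastest-growing term 9·n⁴ dominates as n → ∞; dropping its constant factor gives Θ(n⁴).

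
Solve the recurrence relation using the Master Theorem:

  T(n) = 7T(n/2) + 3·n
Θ(n^log₂(7))

Master Theorem: a = 7, b = 2, f(n) = 3·n.
Compute the critical exponent d = log₂(7) = 2.807.
Compare f(n) = Θ(n) against n^d:
  k = 1 < d = 2.807, so f(n) = O(n^(d-ε)) — Case 1.
  The recursion cost dominates: T(n) = Θ(n^d) = Θ(n^log₂(7)).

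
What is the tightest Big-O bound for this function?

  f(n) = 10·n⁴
O(n⁴)

The dominant term in 10·n⁴ is 10·n⁴, which is Θ(n⁴).
Constants are absorbed, so the tightest bound is O(n⁴).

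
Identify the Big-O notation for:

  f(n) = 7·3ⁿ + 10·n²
O(3ⁿ)

The dominant term in 7·3ⁿ + 10·n² is 7·3ⁿ, which is Θ(3ⁿ).
Lower-order terms (10·n²) are asymptotically negligible.
Constants are absorbed, so the tightest bound is O(3ⁿ).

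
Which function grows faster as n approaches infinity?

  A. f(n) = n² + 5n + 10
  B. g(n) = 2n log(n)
A

f(n) = n² + 5n + 10 is O(n²), while g(n) = 2n log(n) is O(n log n).
Since O(n²) grows faster than O(n log n), f(n) dominates.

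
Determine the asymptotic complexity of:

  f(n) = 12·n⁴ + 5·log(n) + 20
O(n⁴)

The dominant term in 12·n⁴ + 5·log(n) + 20 is 12·n⁴, which is Θ(n⁴).
Lower-order terms (5·log(n), 20) are asymptotically negligible.
Constants are absorbed, so the tightest bound is O(n⁴).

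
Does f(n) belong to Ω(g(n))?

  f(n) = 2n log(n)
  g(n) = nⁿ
False

f(n) = 2n log(n) is O(n log n), and g(n) = nⁿ is O(nⁿ).
Since O(n log n) grows slower than O(nⁿ), f(n) = Ω(g(n)) is false.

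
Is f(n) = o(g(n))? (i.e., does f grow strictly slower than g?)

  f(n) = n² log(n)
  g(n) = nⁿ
True

f(n) = n² log(n) is O(n² log n), and g(n) = nⁿ is O(nⁿ).
Since O(n² log n) grows strictly slower than O(nⁿ), f(n) = o(g(n)) is true.
This means lim(n→∞) f(n)/g(n) = 0.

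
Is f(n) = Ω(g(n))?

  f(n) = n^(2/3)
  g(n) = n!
False

f(n) = n^(2/3) is O(n^(2/3)), and g(n) = n! is O(n!).
Since O(n^(2/3)) grows slower than O(n!), f(n) = Ω(g(n)) is false.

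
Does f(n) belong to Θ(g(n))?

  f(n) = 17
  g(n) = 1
True

f(n) = 17 and g(n) = 1 are both O(1).
Since they have the same asymptotic growth rate, f(n) = Θ(g(n)) is true.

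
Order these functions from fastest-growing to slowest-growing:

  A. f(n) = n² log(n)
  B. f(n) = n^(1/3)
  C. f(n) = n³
C > A > B

Comparing growth rates:
C = n³ is O(n³)
A = n² log(n) is O(n² log n)
B = n^(1/3) is O(n^(1/3))

Therefore, the order from fastest to slowest is: C > A > B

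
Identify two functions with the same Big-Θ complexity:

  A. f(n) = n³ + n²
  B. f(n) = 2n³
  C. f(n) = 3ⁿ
A and B

Examining each function:
  A. n³ + n² is O(n³)
  B. 2n³ is O(n³)
  C. 3ⁿ is O(3ⁿ)

Functions A and B both have the same complexity class.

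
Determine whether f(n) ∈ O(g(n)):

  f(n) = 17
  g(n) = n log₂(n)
True

f(n) = 17 is O(1), and g(n) = n log₂(n) is O(n log n).
Since O(1) ⊆ O(n log n) (f grows no faster than g), f(n) = O(g(n)) is true.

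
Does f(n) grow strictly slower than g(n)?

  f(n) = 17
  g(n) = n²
True

f(n) = 17 is O(1), and g(n) = n² is O(n²).
Since O(1) grows strictly slower than O(n²), f(n) = o(g(n)) is true.
This means lim(n→∞) f(n)/g(n) = 0.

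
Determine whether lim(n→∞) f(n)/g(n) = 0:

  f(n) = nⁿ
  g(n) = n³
False

f(n) = nⁿ is O(nⁿ), and g(n) = n³ is O(n³).
Since O(nⁿ) grows faster than or equal to O(n³), f(n) = o(g(n)) is false.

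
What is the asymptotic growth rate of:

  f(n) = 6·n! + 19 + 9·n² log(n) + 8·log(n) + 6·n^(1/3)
Θ(n!)

Order the terms by growth rate: 19 ≺ 8·log(n) ≺ 6·n^(1/3) ≺ 9·n² log(n) ≺ 6·n!.
The fastest-growing term 6·n! dominates as n → ∞; dropping its constant factor gives Θ(n!).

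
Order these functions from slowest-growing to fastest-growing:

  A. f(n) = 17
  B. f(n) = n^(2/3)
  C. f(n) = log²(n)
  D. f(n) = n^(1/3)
A < C < D < B

Comparing growth rates:
A = 17 is O(1)
C = log²(n) is O(log² n)
D = n^(1/3) is O(n^(1/3))
B = n^(2/3) is O(n^(2/3))

Therefore, the order from slowest to fastest is: A < C < D < B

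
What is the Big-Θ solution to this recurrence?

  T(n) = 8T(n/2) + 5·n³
Θ(n³ log n)

Master Theorem: a = 8, b = 2, f(n) = 5·n³.
Compute the critical exponent d = log₂(8) = 3.
Compare f(n) = Θ(n³) against n^d:
  k = 3 = d, so f(n) = Θ(n^d) — Case 2.
  Work is balanced across levels: T(n) = Θ(n^d log n) = Θ(n³ log n).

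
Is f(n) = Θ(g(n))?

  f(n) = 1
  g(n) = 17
True

f(n) = 1 and g(n) = 17 are both O(1).
Since they have the same asymptotic growth rate, f(n) = Θ(g(n)) is true.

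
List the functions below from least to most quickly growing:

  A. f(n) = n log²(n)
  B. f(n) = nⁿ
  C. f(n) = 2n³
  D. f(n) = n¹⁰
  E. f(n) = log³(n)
E < A < C < D < B

Comparing growth rates:
E = log³(n) is O(log³ n)
A = n log²(n) is O(n log² n)
C = 2n³ is O(n³)
D = n¹⁰ is O(n¹⁰)
B = nⁿ is O(nⁿ)

Therefore, the order from slowest to fastest is: E < A < C < D < B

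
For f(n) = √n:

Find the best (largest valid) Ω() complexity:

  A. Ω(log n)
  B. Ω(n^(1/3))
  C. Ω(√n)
C

f(n) = √n is Ω(√n).
All listed options are valid Big-Ω bounds (lower bounds),
but Ω(√n) is the tightest (largest valid bound).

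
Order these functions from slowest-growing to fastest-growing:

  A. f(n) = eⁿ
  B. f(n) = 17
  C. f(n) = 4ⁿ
B < A < C

Comparing growth rates:
B = 17 is O(1)
A = eⁿ is O(eⁿ)
C = 4ⁿ is O(4ⁿ)

Therefore, the order from slowest to fastest is: B < A < C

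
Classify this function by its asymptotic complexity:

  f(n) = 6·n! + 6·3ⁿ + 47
O(n!)

The dominant term in 6·n! + 6·3ⁿ + 47 is 6·n!, which is Θ(n!).
Lower-order terms (6·3ⁿ, 47) are asymptotically negligible.
Constants are absorbed, so the tightest bound is O(n!).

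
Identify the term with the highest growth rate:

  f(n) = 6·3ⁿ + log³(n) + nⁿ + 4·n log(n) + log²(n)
nⁿ

Looking at each term:
  - 6·3ⁿ is O(3ⁿ)
  - log³(n) is O(log³ n)
  - nⁿ is O(nⁿ)
  - 4·n log(n) is O(n log n)
  - log²(n) is O(log² n)

The term nⁿ (O(nⁿ)) grows fastest and dominates all others.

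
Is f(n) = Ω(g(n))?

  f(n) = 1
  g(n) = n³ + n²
False

f(n) = 1 is O(1), and g(n) = n³ + n² is O(n³).
Since O(1) grows slower than O(n³), f(n) = Ω(g(n)) is false.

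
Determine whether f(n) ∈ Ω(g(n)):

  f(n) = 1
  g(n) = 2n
False

f(n) = 1 is O(1), and g(n) = 2n is O(n).
Since O(1) grows slower than O(n), f(n) = Ω(g(n)) is false.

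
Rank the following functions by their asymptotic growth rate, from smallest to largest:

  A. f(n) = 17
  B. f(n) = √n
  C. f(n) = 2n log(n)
A < B < C

Comparing growth rates:
A = 17 is O(1)
B = √n is O(√n)
C = 2n log(n) is O(n log n)

Therefore, the order from slowest to fastest is: A < B < C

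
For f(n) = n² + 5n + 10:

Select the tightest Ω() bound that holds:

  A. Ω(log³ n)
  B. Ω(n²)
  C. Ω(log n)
B

f(n) = n² + 5n + 10 is Ω(n²).
All listed options are valid Big-Ω bounds (lower bounds),
but Ω(n²) is the tightest (largest valid bound).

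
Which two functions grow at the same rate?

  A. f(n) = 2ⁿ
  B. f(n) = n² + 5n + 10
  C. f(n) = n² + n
B and C

Examining each function:
  A. 2ⁿ is O(2ⁿ)
  B. n² + 5n + 10 is O(n²)
  C. n² + n is O(n²)

Functions B and C both have the same complexity class.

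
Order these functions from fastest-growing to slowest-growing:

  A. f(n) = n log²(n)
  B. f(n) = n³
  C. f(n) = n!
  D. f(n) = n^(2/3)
C > B > A > D

Comparing growth rates:
C = n! is O(n!)
B = n³ is O(n³)
A = n log²(n) is O(n log² n)
D = n^(2/3) is O(n^(2/3))

Therefore, the order from fastest to slowest is: C > B > A > D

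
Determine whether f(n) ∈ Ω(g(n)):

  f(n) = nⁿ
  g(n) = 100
True

f(n) = nⁿ is O(nⁿ), and g(n) = 100 is O(1).
Since O(nⁿ) grows at least as fast as O(1), f(n) = Ω(g(n)) is true.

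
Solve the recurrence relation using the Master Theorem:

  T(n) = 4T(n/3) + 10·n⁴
Θ(n⁴)

Master Theorem: a = 4, b = 3, f(n) = 10·n⁴.
Compute the critical exponent d = log₃(4) = 1.262.
Compare f(n) = Θ(n⁴) against n^d:
  k = 4 > d = 1.262, so f(n) = Ω(n^(d+ε)) — Case 3.
  Regularity: a·(n/b)^4/n^4 = a/b^4 = 4/81 < 1 ✓.
  The top-level work dominates: T(n) = Θ(f(n)) = Θ(n⁴).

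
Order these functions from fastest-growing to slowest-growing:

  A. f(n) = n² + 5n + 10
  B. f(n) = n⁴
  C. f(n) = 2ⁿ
C > B > A

Comparing growth rates:
C = 2ⁿ is O(2ⁿ)
B = n⁴ is O(n⁴)
A = n² + 5n + 10 is O(n²)

Therefore, the order from fastest to slowest is: C > B > A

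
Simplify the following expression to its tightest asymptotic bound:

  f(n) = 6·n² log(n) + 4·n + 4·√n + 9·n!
Θ(n!)

Order the terms by growth rate: 4·√n ≺ 4·n ≺ 6·n² log(n) ≺ 9·n!.
The fastest-growing term 9·n! dominates as n → ∞; dropping its constant factor gives Θ(n!).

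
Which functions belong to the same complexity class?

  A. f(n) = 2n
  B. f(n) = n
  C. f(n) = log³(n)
A and B

Examining each function:
  A. 2n is O(n)
  B. n is O(n)
  C. log³(n) is O(log³ n)

Functions A and B both have the same complexity class.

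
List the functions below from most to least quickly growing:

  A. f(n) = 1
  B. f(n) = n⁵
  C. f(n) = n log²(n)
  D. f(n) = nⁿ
D > B > C > A

Comparing growth rates:
D = nⁿ is O(nⁿ)
B = n⁵ is O(n⁵)
C = n log²(n) is O(n log² n)
A = 1 is O(1)

Therefore, the order from fastest to slowest is: D > B > C > A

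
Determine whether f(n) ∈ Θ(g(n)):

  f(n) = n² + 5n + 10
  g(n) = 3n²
True

f(n) = n² + 5n + 10 and g(n) = 3n² are both O(n²).
Since they have the same asymptotic growth rate, f(n) = Θ(g(n)) is true.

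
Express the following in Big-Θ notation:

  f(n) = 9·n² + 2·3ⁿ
Θ(3ⁿ)

Order the terms by growth rate: 9·n² ≺ 2·3ⁿ.
The fastest-growing term 2·3ⁿ dominates as n → ∞; dropping its constant factor gives Θ(3ⁿ).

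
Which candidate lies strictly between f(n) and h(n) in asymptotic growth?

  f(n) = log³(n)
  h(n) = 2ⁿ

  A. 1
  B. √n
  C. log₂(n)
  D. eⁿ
B

We need g(n) with log³(n) = o(g(n)) and g(n) = o(2ⁿ), i.e. O(log³ n) ≺ g ≺ O(2ⁿ).
Check each option:
  A. 1 — O(1) does not grow strictly faster than f(n)
  B. √n — O(√n) is strictly between O(log³ n) and O(2ⁿ) ✓
  C. log₂(n) — O(log n) does not grow strictly faster than f(n)
  D. eⁿ — O(eⁿ) does not grow strictly slower than h(n)

Only option B (√n) lies strictly between.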